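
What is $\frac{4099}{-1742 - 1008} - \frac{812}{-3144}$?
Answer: $- \frac{665891}{540375} \approx -1.2323$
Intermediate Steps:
$\frac{4099}{-1742 - 1008} - \frac{812}{-3144} = \frac{4099}{-1742 - 1008} - - \frac{203}{786} = \frac{4099}{-2750} + \frac{203}{786} = 4099 \left(- \frac{1}{2750}\right) + \frac{203}{786} = - \frac{4099}{2750} + \frac{203}{786} = - \frac{665891}{540375}$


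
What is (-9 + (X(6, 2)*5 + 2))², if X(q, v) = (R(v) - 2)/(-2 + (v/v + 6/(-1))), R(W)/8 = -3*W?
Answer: 40401/49 ≈ 824.51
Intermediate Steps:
R(W) = -24*W (R(W) = 8*(-3*W) = -24*W)
X(q, v) = 2/7 + 24*v/7 (X(q, v) = (-24*v - 2)/(-2 + (v/v + 6/(-1))) = (-2 - 24*v)/(-2 + (1 + 6*(-1))) = (-2 - 24*v)/(-2 + (1 - 6)) = (-2 - 24*v)/(-2 - 5) = (-2 - 24*v)/(-7) = (-2 - 24*v)*(-⅐) = 2/7 + 24*v/7)
(-9 + (X(6, 2)*5 + 2))² = (-9 + ((2/7 + (24/7)*2)*5 + 2))² = (-9 + ((2/7 + 48/7)*5 + 2))² = (-9 + ((50/7)*5 + 2))² = (-9 + (250/7 + 2))² = (-9 + 264/7)² = (201/7)² = 40401/49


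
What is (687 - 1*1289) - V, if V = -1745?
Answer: 1143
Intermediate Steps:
(687 - 1*1289) - V = (687 - 1*1289) - 1*(-1745) = (687 - 1289) + 1745 = -602 + 1745 = 1143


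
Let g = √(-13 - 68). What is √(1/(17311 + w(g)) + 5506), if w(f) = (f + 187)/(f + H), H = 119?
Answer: √(174181360285324466090681655 + 4535476421985*I)/177861820470 ≈ 74.202 + 9.6607e-13*I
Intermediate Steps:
g = 9*I (g = √(-81) = 9*I ≈ 9.0*I)
w(f) = (187 + f)/(119 + f) (w(f) = (f + 187)/(f + 119) = (187 + f)/(119 + f))
√(1/(17311 + w(g)) + 5506) = √(1/(17311 + (187 + 9*I)/(119 + 9*I)) + 5506) = √(1/(17311 + ((119 - 9*I)/14242)*(187 + 9*I)) + 5506) = √(1/(17311 + (119 - 9*I)*(187 + 9*I)/14242) + 5506) = √(5506 + 1/(17311 + (119 - 9*I)*(187 + 9*I)/14242))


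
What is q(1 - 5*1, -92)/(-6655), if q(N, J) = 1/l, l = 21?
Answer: -1/139755 ≈ -7.1554e-6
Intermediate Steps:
q(N, J) = 1/21
q(1 - 5*1, -92)/(-6655) = (1/21)/(-6655) = (1/21)*(-1/6655) = -1/139755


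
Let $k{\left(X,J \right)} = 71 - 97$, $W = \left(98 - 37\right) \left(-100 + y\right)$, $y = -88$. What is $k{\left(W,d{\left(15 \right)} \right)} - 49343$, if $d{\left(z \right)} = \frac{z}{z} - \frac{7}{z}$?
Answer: $-49369$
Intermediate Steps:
$W = -11468$ ($W = \left(98 - 37\right) \left(-100 - 88\right) = 61 \left(-188\right) = -11468$)
$d{\left(z \right)} = 1 - \frac{7}{z}$
$k{\left(X,J \right)} = -26$
$k{\left(W,d{\left(15 \right)} \right)} - 49343 = -26 - 49343 = -49369$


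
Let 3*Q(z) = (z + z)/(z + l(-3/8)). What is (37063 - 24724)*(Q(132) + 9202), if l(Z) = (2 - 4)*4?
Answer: 3520119276/31 ≈ 1.1355e+8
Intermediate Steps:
l(Z) = -8 (l(Z) = -2*4 = -8)
Q(z) = 2*z/(3*(-8 + z)) (Q(z) = ((z + z)/(z - 8))/3 = ((2*z)/(-8 + z))/3 = (2*z/(-8 + z))/3 = 2*z/(3*(-8 + z)))
(37063 - 24724)*(Q(132) + 9202) = (37063 - 24724)*((⅔)*132/(-8 + 132) + 9202) = 12339*((⅔)*132/124 + 9202) = 12339*((⅔)*132*(1/124) + 9202) = 12339*(22/31 + 9202) = 12339*(285284/31) = 3520119276/31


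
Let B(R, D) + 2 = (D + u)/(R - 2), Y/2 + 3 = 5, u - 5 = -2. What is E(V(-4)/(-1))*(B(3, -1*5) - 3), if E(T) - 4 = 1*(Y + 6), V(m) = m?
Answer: -98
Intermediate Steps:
u = 3 (u = 5 - 2 = 3)
Y = 4 (Y = -6 + 2*5 = -6 + 10 = 4)
B(R, D) = -2 + (3 + D)/(-2 + R) (B(R, D) = -2 + (D + 3)/(R - 2) = -2 + (3 + D)/(-2 + R))
E(T) = 14 (E(T) = 4 + 1*(4 + 6) = 4 + 1*10 = 4 + 10 = 14)
E(V(-4)/(-1))*(B(3, -1*5) - 3) = 14*((7 - 1*5 - 2*3)/(-2 + 3) - 3) = 14*((7 - 5 - 6)/1 - 3) = 14*(1*(-4) - 3) = 14*(-4 - 3) = 14*(-7) = -98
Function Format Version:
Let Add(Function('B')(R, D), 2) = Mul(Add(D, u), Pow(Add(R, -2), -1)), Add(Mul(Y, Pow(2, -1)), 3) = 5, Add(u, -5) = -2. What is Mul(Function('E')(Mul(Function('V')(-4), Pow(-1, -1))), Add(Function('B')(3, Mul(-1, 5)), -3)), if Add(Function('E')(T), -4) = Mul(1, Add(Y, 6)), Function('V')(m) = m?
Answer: -98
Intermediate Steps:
u = 3 (u = Add(5, -2) = 3)
Y = 4 (Y = Add(-6, Mul(2, 5)) = Add(-6, 10) = 4)
Function('B')(R, D) = Add(-2, Mul(Pow(Add(-2, R), -1), Add(3, D))) (Function('B')(R, D) = Add(-2, Mul(Add(D, 3), Pow(Add(R, -2), -1))) = Add(-2, Mul(Add(3, D), Pow(Add(-2, R), -1))) = Add(-2, Mul(Pow(Add(-2, R), -1), Add(3, D))))
Function('E')(T) = 14 (Function('E')(T) = Add(4, Mul(1, Add(4, 6))) = Add(4, Mul(1, 10)) = Add(4, 10) = 14)
Mul(Function('E')(Mul(Function('V')(-4), Pow(-1, -1))), Add(Function('B')(3, Mul(-1, 5)), -3)) = Mul(14, Add(Mul(Pow(Add(-2, 3), -1), Add(7, Mul(-1, 5), Mul(-2, 3))), -3)) = Mul(14, Add(Mul(Pow(1, -1), Add(7, -5, -6)), -3)) = Mul(14, Add(Mul(1, -4), -3)) = Mul(14, Add(-4, -3)) = Mul(14, -7) = -98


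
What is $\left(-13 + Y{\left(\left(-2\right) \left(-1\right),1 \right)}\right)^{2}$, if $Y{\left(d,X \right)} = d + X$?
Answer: $100$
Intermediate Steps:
$Y{\left(d,X \right)} = X + d$
$\left(-13 + Y{\left(\left(-2\right) \left(-1\right),1 \right)}\right)^{2} = \left(-13 + \left(1 - -2\right)\right)^{2} = \left(-13 + \left(1 + 2\right)\right)^{2} = \left(-13 + 3\right)^{2} = \left(-10\right)^{2} = 100$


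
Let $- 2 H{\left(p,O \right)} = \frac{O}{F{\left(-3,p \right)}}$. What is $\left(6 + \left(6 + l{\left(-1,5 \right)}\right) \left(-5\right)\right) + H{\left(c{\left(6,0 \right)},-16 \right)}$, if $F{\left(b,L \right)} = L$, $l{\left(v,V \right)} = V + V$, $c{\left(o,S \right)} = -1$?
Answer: $-82$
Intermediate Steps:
$l{\left(v,V \right)} = 2 V$
$H{\left(p,O \right)} = - \frac{O}{2 p}$ ($H{\left(p,O \right)} = - \frac{O \frac{1}{p}}{2} = - \frac{O}{2 p}$)
$\left(6 + \left(6 + l{\left(-1,5 \right)}\right) \left(-5\right)\right) + H{\left(c{\left(6,0 \right)},-16 \right)} = \left(6 + \left(6 + 2 \cdot 5\right) \left(-5\right)\right) - - \frac{8}{-1} = \left(6 + \left(6 + 10\right) \left(-5\right)\right) - \left(-8\right) \left(-1\right) = \left(6 + 16 \left(-5\right)\right) - 8 = \left(6 - 80\right) - 8 = -74 - 8 = -82$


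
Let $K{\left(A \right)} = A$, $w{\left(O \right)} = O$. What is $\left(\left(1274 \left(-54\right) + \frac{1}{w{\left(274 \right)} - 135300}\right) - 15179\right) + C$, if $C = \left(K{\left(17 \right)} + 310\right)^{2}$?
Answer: $\frac{3099386803}{135026} \approx 22954.0$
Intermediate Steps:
$C = 106929$ ($C = \left(17 + 310\right)^{2} = 327^{2} = 106929$)
$\left(\left(1274 \left(-54\right) + \frac{1}{w{\left(274 \right)} - 135300}\right) - 15179\right) + C = \left(\left(1274 \left(-54\right) + \frac{1}{274 - 135300}\right) - 15179\right) + 106929 = \left(\left(-68796 + \frac{1}{274 - 135300}\right) - 15179\right) + 106929 = \left(\left(-68796 + \frac{1}{-135026}\right) - 15179\right) + 106929 = \left(\left(-68796 - \frac{1}{135026}\right) - 15179\right) + 106929 = \left(- \frac{9289248697}{135026} - 15179\right) + 106929 = - \frac{11338808351}{135026} + 106929 = \frac{3099386803}{135026}$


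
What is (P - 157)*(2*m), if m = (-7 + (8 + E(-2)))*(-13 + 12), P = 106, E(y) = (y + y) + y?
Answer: -510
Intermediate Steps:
E(y) = 3*y (E(y) = 2*y + y = 3*y)
m = 5 (m = (-7 + (8 + 3*(-2)))*(-13 + 12) = (-7 + (8 - 6))*(-1) = (-7 + 2)*(-1) = -5*(-1) = 5)
(P - 157)*(2*m) = (106 - 157)*(2*5) = -51*10 = -510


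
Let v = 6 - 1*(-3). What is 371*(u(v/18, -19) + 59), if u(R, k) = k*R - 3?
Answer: 34503/2 ≈ 17252.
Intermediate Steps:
v = 9 (v = 6 + 3 = 9)
u(R, k) = -3 + R*k (u(R, k) = R*k - 3 = -3 + R*k)
371*(u(v/18, -19) + 59) = 371*((-3 + (9/18)*(-19)) + 59) = 371*((-3 + (9*(1/18))*(-19)) + 59) = 371*((-3 + (1/2)*(-19)) + 59) = 371*((-3 - 19/2) + 59) = 371*(-25/2 + 59) = 371*(93/2) = 34503/2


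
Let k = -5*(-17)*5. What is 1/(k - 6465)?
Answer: -1/6040 ≈ -0.00016556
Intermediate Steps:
k = 425 (k = 85*5 = 425)
1/(k - 6465) = 1/(425 - 6465) = 1/(-6040) = -1/6040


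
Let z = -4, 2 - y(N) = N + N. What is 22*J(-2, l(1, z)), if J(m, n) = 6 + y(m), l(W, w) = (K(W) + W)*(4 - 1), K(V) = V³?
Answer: 264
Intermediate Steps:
y(N) = 2 - 2*N (y(N) = 2 - (N + N) = 2 - 2*N)
l(W, w) = 3*W + 3*W³ (l(W, w) = (W³ + W)*(4 - 1) = (W + W³)*3 = 3*W + 3*W³)
J(m, n) = 8 - 2*m (J(m, n) = 6 + (2 - 2*m) = 8 - 2*m)
22*J(-2, l(1, z)) = 22*(8 - 2*(-2)) = 22*(8 + 4) = 22*12 = 264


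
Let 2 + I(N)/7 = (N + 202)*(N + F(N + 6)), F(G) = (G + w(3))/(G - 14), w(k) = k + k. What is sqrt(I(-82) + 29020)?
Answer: I*sqrt(352986)/3 ≈ 198.04*I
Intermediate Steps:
w(k) = 2*k
F(G) = (6 + G)/(-14 + G) (F(G) = (G + 2*3)/(G - 14) = (G + 6)/(-14 + G) = (6 + G)/(-14 + G))
I(N) = -14 + 7*(202 + N)*(N + (12 + N)/(-8 + N)) (I(N) = -14 + 7*((N + 202)*(N + (6 + (N + 6))/(-14 + (N + 6)))) = -14 + 7*((202 + N)*(N + (6 + (6 + N))/(-14 + (6 + N)))) = -14 + 7*((202 + N)*(N + (12 + N)/(-8 + N))) = -14 + 7*(202 + N)*(N + (12 + N)/(-8 + N)))
sqrt(I(-82) + 29020) = sqrt(7*(2440 + (-82)**3 - 1404*(-82) + 195*(-82)**2)/(-8 - 82) + 29020) = sqrt(7*(2440 - 551368 + 115128 + 195*6724)/(-90) + 29020) = sqrt(7*(-1/90)*(2440 - 551368 + 115128 + 1311180) + 29020) = sqrt(7*(-1/90)*877380 + 29020) = sqrt(-204722/3 + 29020) = sqrt(-117662/3) = I*sqrt(352986)/3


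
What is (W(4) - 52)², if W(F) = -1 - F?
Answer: 3249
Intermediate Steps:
(W(4) - 52)² = ((-1 - 1*4) - 52)² = ((-1 - 4) - 52)² = (-5 - 52)² = (-57)² = 3249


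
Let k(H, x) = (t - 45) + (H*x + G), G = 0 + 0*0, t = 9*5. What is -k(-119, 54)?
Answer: 6426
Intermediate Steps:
t = 45
G = 0 (G = 0 + 0 = 0)
k(H, x) = H*x (k(H, x) = (45 - 45) + (H*x + 0) = 0 + H*x = H*x)
-k(-119, 54) = -(-119)*54 = -1*(-6426) = 6426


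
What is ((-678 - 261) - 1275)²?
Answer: 4901796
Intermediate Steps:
((-678 - 261) - 1275)² = (-939 - 1275)² = (-2214)² = 4901796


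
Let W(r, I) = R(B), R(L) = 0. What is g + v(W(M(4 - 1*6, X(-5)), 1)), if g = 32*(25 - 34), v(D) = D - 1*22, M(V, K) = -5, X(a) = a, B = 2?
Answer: -310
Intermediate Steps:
W(r, I) = 0
v(D) = -22 + D (v(D) = D - 22 = -22 + D)
g = -288 (g = 32*(-9) = -288)
g + v(W(M(4 - 1*6, X(-5)), 1)) = -288 + (-22 + 0) = -288 - 22 = -310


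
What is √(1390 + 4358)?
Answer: 2*√1437 ≈ 75.816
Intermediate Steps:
√(1390 + 4358) = √5748 = 2*√1437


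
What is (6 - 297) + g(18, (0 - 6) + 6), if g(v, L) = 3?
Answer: -288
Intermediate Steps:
(6 - 297) + g(18, (0 - 6) + 6) = (6 - 297) + 3 = -291 + 3 = -288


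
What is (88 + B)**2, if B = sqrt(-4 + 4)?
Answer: 7744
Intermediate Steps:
B = 0 (B = sqrt(0) = 0)
(88 + B)**2 = (88 + 0)**2 = 88**2 = 7744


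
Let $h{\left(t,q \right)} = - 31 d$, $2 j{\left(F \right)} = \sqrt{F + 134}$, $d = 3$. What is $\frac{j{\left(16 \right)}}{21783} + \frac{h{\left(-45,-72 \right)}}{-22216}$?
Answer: $\frac{93}{22216} + \frac{5 \sqrt{6}}{43566} \approx 0.0044673$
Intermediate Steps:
$j{\left(F \right)} = \frac{\sqrt{134 + F}}{2}$ ($j{\left(F \right)} = \frac{\sqrt{F + 134}}{2} = \frac{\sqrt{134 + F}}{2}$)
$h{\left(t,q \right)} = -93$ ($h{\left(t,q \right)} = \left(-31\right) 3 = -93$)
$\frac{j{\left(16 \right)}}{21783} + \frac{h{\left(-45,-72 \right)}}{-22216} = \frac{\frac{1}{2} \sqrt{134 + 16}}{21783} - \frac{93}{-22216} = \frac{\sqrt{150}}{2} \cdot \frac{1}{21783} - - \frac{93}{22216} = \frac{5 \sqrt{6}}{2} \cdot \frac{1}{21783} + \frac{93}{22216} = \frac{5 \sqrt{6}}{43566} + \frac{93}{22216} = \frac{93}{22216} + \frac{5 \sqrt{6}}{43566}$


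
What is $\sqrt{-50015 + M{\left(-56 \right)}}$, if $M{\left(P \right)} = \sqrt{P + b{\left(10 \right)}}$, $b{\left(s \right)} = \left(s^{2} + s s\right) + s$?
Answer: $\sqrt{-50015 + \sqrt{154}} \approx 223.61 i$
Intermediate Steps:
$b{\left(s \right)} = s + 2 s^{2}$ ($b{\left(s \right)} = \left(s^{2} + s^{2}\right) + s = 2 s^{2} + s = s + 2 s^{2}$)
$M{\left(P \right)} = \sqrt{210 + P}$ ($M{\left(P \right)} = \sqrt{P + 10 \left(1 + 2 \cdot 10\right)} = \sqrt{P + 10 \left(1 + 20\right)} = \sqrt{P + 10 \cdot 21} = \sqrt{P + 210} = \sqrt{210 + P}$)
$\sqrt{-50015 + M{\left(-56 \right)}} = \sqrt{-50015 + \sqrt{210 - 56}} = \sqrt{-50015 + \sqrt{154}}$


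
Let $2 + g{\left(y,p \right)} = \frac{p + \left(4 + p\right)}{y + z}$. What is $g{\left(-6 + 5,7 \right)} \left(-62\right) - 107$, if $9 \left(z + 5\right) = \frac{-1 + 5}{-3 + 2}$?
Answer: $\frac{5515}{29} \approx 190.17$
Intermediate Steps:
$z = - \frac{49}{9}$ ($z = -5 + \frac{\left(-1 + 5\right) \frac{1}{-3 + 2}}{9} = -5 + \frac{4 \frac{1}{-1}}{9} = -5 + \frac{4 \left(-1\right)}{9} = -5 + \frac{1}{9} \left(-4\right) = -5 - \frac{4}{9} = - \frac{49}{9} \approx -5.4444$)
$g{\left(y,p \right)} = -2 + \frac{4 + 2 p}{- \frac{49}{9} + y}$ ($g{\left(y,p \right)} = -2 + \frac{p + \left(4 + p\right)}{y - \frac{49}{9}} = -2 + \frac{4 + 2 p}{- \frac{49}{9} + y}$)
$g{\left(-6 + 5,7 \right)} \left(-62\right) - 107 = \frac{2 \left(67 - 9 \left(-6 + 5\right) + 9 \cdot 7\right)}{-49 + 9 \left(-6 + 5\right)} \left(-62\right) - 107 = \frac{2 \left(67 - -9 + 63\right)}{-49 + 9 \left(-1\right)} \left(-62\right) - 107 = \frac{2 \left(67 + 9 + 63\right)}{-49 - 9} \left(-62\right) - 107 = 2 \frac{1}{-58} \cdot 139 \left(-62\right) - 107 = 2 \left(- \frac{1}{58}\right) 139 \left(-62\right) - 107 = \left(- \frac{139}{29}\right) \left(-62\right) - 107 = \frac{8618}{29} - 107 = \frac{5515}{29}$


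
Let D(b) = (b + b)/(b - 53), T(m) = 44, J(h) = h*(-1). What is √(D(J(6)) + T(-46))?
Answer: 4*√9617/59 ≈ 6.6486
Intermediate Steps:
J(h) = -h
D(b) = 2*b/(-53 + b) (D(b) = (2*b)/(-53 + b) = 2*b/(-53 + b))
√(D(J(6)) + T(-46)) = √(2*(-1*6)/(-53 - 1*6) + 44) = √(2*(-6)/(-53 - 6) + 44) = √(2*(-6)/(-59) + 44) = √(2*(-6)*(-1/59) + 44) = √(12/59 + 44) = √(2608/59) = 4*√9617/59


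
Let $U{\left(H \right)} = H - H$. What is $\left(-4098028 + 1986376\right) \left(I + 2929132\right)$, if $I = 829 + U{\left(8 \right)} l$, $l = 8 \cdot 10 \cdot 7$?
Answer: $-6187058005572$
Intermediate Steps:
$U{\left(H \right)} = 0$
$l = 560$ ($l = 80 \cdot 7 = 560$)
$I = 829$ ($I = 829 + 0 \cdot 560 = 829 + 0 = 829$)
$\left(-4098028 + 1986376\right) \left(I + 2929132\right) = \left(-4098028 + 1986376\right) \left(829 + 2929132\right) = \left(-2111652\right) 2929961 = -6187058005572$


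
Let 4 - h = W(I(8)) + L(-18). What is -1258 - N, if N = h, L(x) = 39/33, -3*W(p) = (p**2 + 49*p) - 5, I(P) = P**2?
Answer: -40368/11 ≈ -3669.8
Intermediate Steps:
W(p) = 5/3 - 49*p/3 - p**2/3 (W(p) = -((p**2 + 49*p) - 5)/3 = -(-5 + p**2 + 49*p)/3 = 5/3 - 49*p/3 - p**2/3)
L(x) = 13/11 (L(x) = 39*(1/33) = 13/11)
h = 26530/11 (h = 4 - ((5/3 - 49/3*8**2 - (8**2)**2/3) + 13/11) = 4 - ((5/3 - 49/3*64 - 1/3*64**2) + 13/11) = 4 - ((5/3 - 3136/3 - 1/3*4096) + 13/11) = 4 - ((5/3 - 3136/3 - 4096/3) + 13/11) = 4 - (-2409 + 13/11) = 4 - 1*(-26486/11) = 4 + 26486/11 = 26530/11 ≈ 2411.8)
N = 26530/11 ≈ 2411.8
-1258 - N = -1258 - 1*26530/11 = -1258 - 26530/11 = -40368/11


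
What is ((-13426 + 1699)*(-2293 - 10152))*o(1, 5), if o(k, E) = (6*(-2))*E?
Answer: -8756550900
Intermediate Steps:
o(k, E) = -12*E
((-13426 + 1699)*(-2293 - 10152))*o(1, 5) = ((-13426 + 1699)*(-2293 - 10152))*(-12*5) = -11727*(-12445)*(-60) = 145942515*(-60) = -8756550900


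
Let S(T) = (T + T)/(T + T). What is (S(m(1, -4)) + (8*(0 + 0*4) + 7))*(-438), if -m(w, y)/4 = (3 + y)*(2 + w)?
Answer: -3504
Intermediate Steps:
m(w, y) = -4*(2 + w)*(3 + y) (m(w, y) = -4*(3 + y)*(2 + w) = -4*(2 + w)*(3 + y))
S(T) = 1 (S(T) = (2*T)/((2*T)) = (2*T)*(1/(2*T)) = 1)
(S(m(1, -4)) + (8*(0 + 0*4) + 7))*(-438) = (1 + (8*(0 + 0*4) + 7))*(-438) = (1 + (8*(0 + 0) + 7))*(-438) = (1 + (8*0 + 7))*(-438) = (1 + (0 + 7))*(-438) = (1 + 7)*(-438) = 8*(-438) = -3504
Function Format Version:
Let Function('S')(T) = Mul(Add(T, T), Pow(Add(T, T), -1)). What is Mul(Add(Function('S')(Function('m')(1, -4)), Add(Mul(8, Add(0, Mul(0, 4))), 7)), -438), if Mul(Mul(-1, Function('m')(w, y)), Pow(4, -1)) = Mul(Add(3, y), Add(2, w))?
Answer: -3504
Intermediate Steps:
Function('m')(w, y) = Mul(-4, Add(2, w), Add(3, y)) (Function('m')(w, y) = Mul(-4, Mul(Add(3, y), Add(2, w))) = Mul(-4, Mul(Add(2, w), Add(3, y))) = Mul(-4, Add(2, w), Add(3, y)))
Function('S')(T) = 1 (Function('S')(T) = Mul(Mul(2, T), Pow(Mul(2, T), -1)) = Mul(Mul(2, T), Mul(Rational(1, 2), Pow(T, -1))) = 1)
Mul(Add(Function('S')(Function('m')(1, -4)), Add(Mul(8, Add(0, Mul(0, 4))), 7)), -438) = Mul(Add(1, Add(Mul(8, Add(0, Mul(0, 4))), 7)), -438) = Mul(Add(1, Add(Mul(8, Add(0, 0)), 7)), -438) = Mul(Add(1, Add(Mul(8, 0), 7)), -438) = Mul(Add(1, Add(0, 7)), -438) = Mul(Add(1, 7), -438) = Mul(8, -438) = -3504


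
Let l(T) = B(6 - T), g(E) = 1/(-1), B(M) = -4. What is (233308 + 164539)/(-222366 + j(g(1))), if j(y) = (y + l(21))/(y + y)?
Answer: -795694/444727 ≈ -1.7892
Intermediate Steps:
g(E) = -1 (g(E) = -1*1 = -1)
l(T) = -4
j(y) = (-4 + y)/(2*y) (j(y) = (y - 4)/(y + y) = (-4 + y)/((2*y)) = (1/(2*y))*(-4 + y) = (-4 + y)/(2*y))
(233308 + 164539)/(-222366 + j(g(1))) = (233308 + 164539)/(-222366 + (1/2)*(-4 - 1)/(-1)) = 397847/(-222366 + (1/2)*(-1)*(-5)) = 397847/(-222366 + 5/2) = 397847/(-444727/2) = 397847*(-2/444727) = -795694/444727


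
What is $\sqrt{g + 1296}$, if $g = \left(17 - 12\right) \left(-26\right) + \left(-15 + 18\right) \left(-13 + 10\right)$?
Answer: $\sqrt{1157} \approx 34.015$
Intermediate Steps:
$g = -139$ ($g = \left(17 - 12\right) \left(-26\right) + 3 \left(-3\right) = 5 \left(-26\right) - 9 = -130 - 9 = -139$)
$\sqrt{g + 1296} = \sqrt{-139 + 1296} = \sqrt{1157}$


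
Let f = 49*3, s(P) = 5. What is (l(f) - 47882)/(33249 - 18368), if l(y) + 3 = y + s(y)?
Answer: -47733/14881 ≈ -3.2076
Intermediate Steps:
f = 147
l(y) = 2 + y (l(y) = -3 + (y + 5) = -3 + (5 + y) = 2 + y)
(l(f) - 47882)/(33249 - 18368) = ((2 + 147) - 47882)/(33249 - 18368) = (149 - 47882)/14881 = -47733*1/14881 = -47733/14881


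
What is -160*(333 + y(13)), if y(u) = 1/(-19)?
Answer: -1012160/19 ≈ -53272.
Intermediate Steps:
y(u) = -1/19
-160*(333 + y(13)) = -160*(333 - 1/19) = -160*6326/19 = -1012160/19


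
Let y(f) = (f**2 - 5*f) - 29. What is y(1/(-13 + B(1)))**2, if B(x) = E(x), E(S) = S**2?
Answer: 16933225/20736 ≈ 816.61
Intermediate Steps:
B(x) = x**2
y(f) = -29 + f**2 - 5*f
y(1/(-13 + B(1)))**2 = (-29 + (1/(-13 + 1**2))**2 - 5/(-13 + 1**2))**2 = (-29 + (1/(-13 + 1))**2 - 5/(-13 + 1))**2 = (-29 + (1/(-12))**2 - 5/(-12))**2 = (-29 + (-1/12)**2 - 5*(-1/12))**2 = (-29 + 1/144 + 5/12)**2 = (-4115/144)**2 = 16933225/20736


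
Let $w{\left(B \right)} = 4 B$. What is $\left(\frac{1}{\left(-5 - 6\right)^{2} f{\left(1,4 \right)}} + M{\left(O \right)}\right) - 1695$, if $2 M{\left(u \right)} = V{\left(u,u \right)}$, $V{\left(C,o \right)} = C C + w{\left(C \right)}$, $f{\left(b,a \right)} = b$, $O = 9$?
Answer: $- \frac{396031}{242} \approx -1636.5$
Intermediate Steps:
$V{\left(C,o \right)} = C^{2} + 4 C$ ($V{\left(C,o \right)} = C C + 4 C = C^{2} + 4 C$)
$M{\left(u \right)} = \frac{u \left(4 + u\right)}{2}$
$\left(\frac{1}{\left(-5 - 6\right)^{2} f{\left(1,4 \right)}} + M{\left(O \right)}\right) - 1695 = \left(\frac{1}{\left(-5 - 6\right)^{2} \cdot 1} + \frac{1}{2} \cdot 9 \left(4 + 9\right)\right) - 1695 = \left(\frac{1}{\left(-11\right)^{2} \cdot 1} + \frac{1}{2} \cdot 9 \cdot 13\right) - 1695 = \left(\frac{1}{121 \cdot 1} + \frac{117}{2}\right) - 1695 = \left(\frac{1}{121} + \frac{117}{2}\right) - 1695 = \frac{14159}{242} - 1695 = - \frac{396031}{242}$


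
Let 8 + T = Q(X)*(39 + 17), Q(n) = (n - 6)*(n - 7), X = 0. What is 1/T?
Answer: 1/2344 ≈ 0.00042662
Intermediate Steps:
Q(n) = (-7 + n)*(-6 + n) (Q(n) = (-6 + n)*(-7 + n) = (-7 + n)*(-6 + n))
T = 2344 (T = -8 + (42 + 0² - 13*0)*(39 + 17) = -8 + (42 + 0 + 0)*56 = -8 + 42*56 = -8 + 2352 = 2344)
1/T = 1/2344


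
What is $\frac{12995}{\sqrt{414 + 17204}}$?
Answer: $\frac{565 \sqrt{17618}}{766} \approx 97.903$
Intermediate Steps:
$\frac{12995}{\sqrt{414 + 17204}} = \frac{12995}{\sqrt{17618}} = 12995 \frac{\sqrt{17618}}{17618} = \frac{565 \sqrt{17618}}{766}$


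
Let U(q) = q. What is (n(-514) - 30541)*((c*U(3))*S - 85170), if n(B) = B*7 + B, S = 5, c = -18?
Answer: 2960752320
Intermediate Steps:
n(B) = 8*B (n(B) = 7*B + B = 8*B)
(n(-514) - 30541)*((c*U(3))*S - 85170) = (8*(-514) - 30541)*(-18*3*5 - 85170) = (-4112 - 30541)*(-54*5 - 85170) = -34653*(-270 - 85170) = -34653*(-85440) = 2960752320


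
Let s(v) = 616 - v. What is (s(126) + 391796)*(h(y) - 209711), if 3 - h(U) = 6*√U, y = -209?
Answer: -82265512488 - 2353716*I*√209 ≈ -8.2266e+10 - 3.4027e+7*I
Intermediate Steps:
h(U) = 3 - 6*√U
(s(126) + 391796)*(h(y) - 209711) = ((616 - 1*126) + 391796)*((3 - 6*I*√209) - 209711) = ((616 - 126) + 391796)*((3 - 6*I*√209) - 209711) = (490 + 391796)*((3 - 6*I*√209) - 209711) = 392286*(-209708 - 6*I*√209) = -82265512488 - 2353716*I*√209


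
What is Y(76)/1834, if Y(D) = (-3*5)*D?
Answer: -570/917 ≈ -0.62159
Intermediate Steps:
Y(D) = -15*D
Y(76)/1834 = -15*76/1834 = -1140*1/1834 = -570/917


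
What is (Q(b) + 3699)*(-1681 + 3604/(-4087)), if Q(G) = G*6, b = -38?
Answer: -23859136821/4087 ≈ -5.8378e+6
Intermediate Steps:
Q(G) = 6*G
(Q(b) + 3699)*(-1681 + 3604/(-4087)) = (6*(-38) + 3699)*(-1681 + 3604/(-4087)) = (-228 + 3699)*(-1681 + 3604*(-1/4087)) = 3471*(-1681 - 3604/4087) = 3471*(-6873851/4087) = -23859136821/4087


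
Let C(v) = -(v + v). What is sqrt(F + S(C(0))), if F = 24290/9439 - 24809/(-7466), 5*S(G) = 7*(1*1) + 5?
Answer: sqrt(1030035549704299410)/352357870 ≈ 2.8803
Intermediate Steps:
C(v) = -2*v
S(G) = 12/5 (S(G) = (7*(1*1) + 5)/5 = (7*1 + 5)/5 = (7 + 5)/5 = (1/5)*12 = 12/5)
F = 415521291/70471574 (F = 24290*(1/9439) - 24809*(-1/7466) = 24290/9439 + 24809/7466 = 415521291/70471574 ≈ 5.8963)
sqrt(F + S(C(0))) = sqrt(415521291/70471574 + 12/5) = sqrt(2923265343/352357870) = sqrt(1030035549704299410)/352357870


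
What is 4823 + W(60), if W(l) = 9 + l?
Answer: 4892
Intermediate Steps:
4823 + W(60) = 4823 + (9 + 60) = 4823 + 69 = 4892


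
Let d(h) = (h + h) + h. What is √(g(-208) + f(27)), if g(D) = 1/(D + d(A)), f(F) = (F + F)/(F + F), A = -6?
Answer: 15*√226/226 ≈ 0.99779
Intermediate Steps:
d(h) = 3*h (d(h) = 2*h + h = 3*h)
f(F) = 1 (f(F) = (2*F)/((2*F)) = (2*F)*(1/(2*F)) = 1)
g(D) = 1/(-18 + D) (g(D) = 1/(D + 3*(-6)) = 1/(D - 18) = 1/(-18 + D))
√(g(-208) + f(27)) = √(1/(-18 - 208) + 1) = √(1/(-226) + 1) = √(-1/226 + 1) = √(225/226) = 15*√226/226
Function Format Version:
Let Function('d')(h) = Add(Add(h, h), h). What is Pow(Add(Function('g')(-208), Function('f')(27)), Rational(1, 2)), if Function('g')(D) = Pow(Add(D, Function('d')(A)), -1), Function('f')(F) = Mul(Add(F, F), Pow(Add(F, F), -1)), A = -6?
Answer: Mul(Rational(15, 226), Pow(226, Rational(1, 2))) ≈ 0.99779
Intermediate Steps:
Function('d')(h) = Mul(3, h) (Function('d')(h) = Add(Mul(2, h), h) = Mul(3, h))
Function('f')(F) = 1 (Function('f')(F) = Mul(Mul(2, F), Pow(Mul(2, F), -1)) = Mul(Mul(2, F), Mul(Rational(1, 2), Pow(F, -1))) = 1)
Function('g')(D) = Pow(Add(-18, D), -1) (Function('g')(D) = Pow(Add(D, Mul(3, -6)), -1) = Pow(Add(D, -18), -1) = Pow(Add(-18, D), -1))
Pow(Add(Function('g')(-208), Function('f')(27)), Rational(1, 2)) = Pow(Add(Pow(Add(-18, -208), -1), 1), Rational(1, 2)) = Pow(Add(Pow(-226, -1), 1), Rational(1, 2)) = Pow(Add(Rational(-1, 226), 1), Rational(1, 2)) = Pow(Rational(225, 226), Rational(1, 2)) = Mul(Rational(15, 226), Pow(226, Rational(1, 2)))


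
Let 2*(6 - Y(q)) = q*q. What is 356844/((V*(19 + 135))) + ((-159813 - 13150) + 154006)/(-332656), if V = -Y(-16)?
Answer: 29765615445/1562485232 ≈ 19.050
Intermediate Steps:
Y(q) = 6 - q²/2 (Y(q) = 6 - q*q/2 = 6 - q²/2)
V = 122 (V = -(6 - ½*(-16)²) = -(6 - ½*256) = -(6 - 128) = -1*(-122) = 122)
356844/((V*(19 + 135))) + ((-159813 - 13150) + 154006)/(-332656) = 356844/((122*(19 + 135))) + ((-159813 - 13150) + 154006)/(-332656) = 356844/((122*154)) + (-172963 + 154006)*(-1/332656) = 356844/18788 - 18957*(-1/332656) = 356844*(1/18788) + 18957/332656 = 89211/4697 + 18957/332656 = 29765615445/1562485232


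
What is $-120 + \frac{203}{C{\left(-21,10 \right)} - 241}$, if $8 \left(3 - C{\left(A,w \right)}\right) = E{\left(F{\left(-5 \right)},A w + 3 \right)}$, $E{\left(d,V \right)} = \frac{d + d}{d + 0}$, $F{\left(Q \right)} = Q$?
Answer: $- \frac{115172}{953} \approx -120.85$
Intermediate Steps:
$E{\left(d,V \right)} = 2$ ($E{\left(d,V \right)} = \frac{2 d}{d} = 2$)
$C{\left(A,w \right)} = \frac{11}{4}$ ($C{\left(A,w \right)} = 3 - \frac{1}{4} = \frac{11}{4}$)
$-120 + \frac{203}{C{\left(-21,10 \right)} - 241} = -120 + \frac{203}{\frac{11}{4} - 241} = -120 + \frac{203}{- \frac{953}{4}} = -120 + 203 \left(- \frac{4}{953}\right) = -120 - \frac{812}{953} = - \frac{115172}{953}$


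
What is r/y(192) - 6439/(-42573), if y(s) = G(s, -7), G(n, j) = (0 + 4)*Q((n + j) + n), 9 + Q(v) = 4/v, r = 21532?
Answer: -86375441272/144279897 ≈ -598.67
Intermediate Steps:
Q(v) = -9 + 4/v
G(n, j) = -36 + 16/(j + 2*n) (G(n, j) = (0 + 4)*(-9 + 4/((n + j) + n)) = 4*(-9 + 4/((j + n) + n)) = 4*(-9 + 4/(j + 2*n)) = -36 + 16/(j + 2*n))
y(s) = 4*(67 - 18*s)/(-7 + 2*s) (y(s) = 4*(4 - 18*s - 9*(-7))/(-7 + 2*s) = 4*(4 - 18*s + 63)/(-7 + 2*s) = 4*(67 - 18*s)/(-7 + 2*s))
r/y(192) - 6439/(-42573) = 21532/((4*(67 - 18*192)/(-7 + 2*192))) - 6439/(-42573) = 21532/((4*(67 - 3456)/(-7 + 384))) - 6439*(-1/42573) = 21532/((4*(-3389)/377)) + 6439/42573 = 21532/((4*(1/377)*(-3389))) + 6439/42573 = 21532/(-13556/377) + 6439/42573 = 21532*(-377/13556) + 6439/42573 = -2029391/3389 + 6439/42573 = -86375441272/144279897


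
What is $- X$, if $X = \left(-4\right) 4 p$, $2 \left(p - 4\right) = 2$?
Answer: $80$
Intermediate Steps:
$p = 5$ ($p = 4 + \frac{1}{2} \cdot 2 = 4 + 1 = 5$)
$X = -80$ ($X = \left(-4\right) 4 \cdot 5 = \left(-16\right) 5 = -80$)
$- X = \left(-1\right) \left(-80\right) = 80$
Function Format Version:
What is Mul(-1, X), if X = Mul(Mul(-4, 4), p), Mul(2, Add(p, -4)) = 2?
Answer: 80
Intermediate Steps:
p = 5 (p = Add(4, Mul(Rational(1, 2), 2)) = Add(4, 1) = 5)
X = -80 (X = Mul(Mul(-4, 4), 5) = Mul(-16, 5) = -80)
Mul(-1, X) = Mul(-1, -80) = 80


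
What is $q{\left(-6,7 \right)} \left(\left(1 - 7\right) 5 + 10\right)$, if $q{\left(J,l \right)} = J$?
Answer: $120$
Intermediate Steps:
$q{\left(-6,7 \right)} \left(\left(1 - 7\right) 5 + 10\right) = - 6 \left(\left(1 - 7\right) 5 + 10\right) = - 6 \left(\left(-6\right) 5 + 10\right) = - 6 \left(-30 + 10\right) = \left(-6\right) \left(-20\right) = 120$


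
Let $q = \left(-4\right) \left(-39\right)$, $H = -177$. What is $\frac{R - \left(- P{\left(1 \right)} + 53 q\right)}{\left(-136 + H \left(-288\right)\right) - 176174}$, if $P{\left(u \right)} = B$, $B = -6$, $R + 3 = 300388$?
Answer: $- \frac{292111}{125334} \approx -2.3307$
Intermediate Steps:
$R = 300385$ ($R = -3 + 300388 = 300385$)
$q = 156$
$P{\left(u \right)} = -6$
$\frac{R - \left(- P{\left(1 \right)} + 53 q\right)}{\left(-136 + H \left(-288\right)\right) - 176174} = \frac{300385 - 8274}{\left(-136 - -50976\right) - 176174} = \frac{300385 - 8274}{\left(-136 + 50976\right) - 176174} = \frac{300385 - 8274}{50840 - 176174} = \frac{292111}{-125334} = 292111 \left(- \frac{1}{125334}\right) = - \frac{292111}{125334}$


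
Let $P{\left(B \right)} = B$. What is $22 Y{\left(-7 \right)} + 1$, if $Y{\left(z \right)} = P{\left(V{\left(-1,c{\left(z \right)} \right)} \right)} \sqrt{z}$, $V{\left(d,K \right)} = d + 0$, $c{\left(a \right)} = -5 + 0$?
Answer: $1 - 22 i \sqrt{7} \approx 1.0 - 58.207 i$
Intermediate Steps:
$c{\left(a \right)} = -5$
$V{\left(d,K \right)} = d$
$Y{\left(z \right)} = - \sqrt{z}$
$22 Y{\left(-7 \right)} + 1 = 22 \left(- \sqrt{-7}\right) + 1 = 22 \left(- i \sqrt{7}\right) + 1 = - 22 i \sqrt{7} + 1 = 1 - 22 i \sqrt{7}$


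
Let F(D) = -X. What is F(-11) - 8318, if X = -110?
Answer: -8208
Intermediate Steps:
F(D) = 110 (F(D) = -1*(-110) = 110)
F(-11) - 8318 = 110 - 8318 = -8208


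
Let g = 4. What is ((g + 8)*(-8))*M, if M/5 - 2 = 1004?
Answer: -482880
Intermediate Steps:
M = 5030 (M = 10 + 5*1004 = 10 + 5020 = 5030)
((g + 8)*(-8))*M = ((4 + 8)*(-8))*5030 = (12*(-8))*5030 = -96*5030 = -482880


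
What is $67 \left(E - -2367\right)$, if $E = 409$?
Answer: $185992$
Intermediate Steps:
$67 \left(E - -2367\right) = 67 \left(409 - -2367\right) = 67 \left(409 + 2367\right) = 67 \cdot 2776 = 185992$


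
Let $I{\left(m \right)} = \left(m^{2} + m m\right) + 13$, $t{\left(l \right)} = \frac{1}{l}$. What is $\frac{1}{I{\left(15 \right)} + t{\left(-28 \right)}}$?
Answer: $\frac{28}{12963} \approx 0.00216$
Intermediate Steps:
$I{\left(m \right)} = 13 + 2 m^{2}$ ($I{\left(m \right)} = \left(m^{2} + m^{2}\right) + 13 = 2 m^{2} + 13 = 13 + 2 m^{2}$)
$\frac{1}{I{\left(15 \right)} + t{\left(-28 \right)}} = \frac{1}{\left(13 + 2 \cdot 15^{2}\right) + \frac{1}{-28}} = \frac{1}{\left(13 + 2 \cdot 225\right) - \frac{1}{28}} = \frac{1}{\left(13 + 450\right) - \frac{1}{28}} = \frac{1}{463 - \frac{1}{28}} = \frac{1}{\frac{12963}{28}} = \frac{28}{12963}$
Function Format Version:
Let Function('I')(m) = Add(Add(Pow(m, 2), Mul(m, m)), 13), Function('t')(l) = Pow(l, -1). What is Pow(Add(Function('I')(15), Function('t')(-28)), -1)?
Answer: Rational(28, 12963) ≈ 0.0021600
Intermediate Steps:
Function('I')(m) = Add(13, Mul(2, Pow(m, 2))) (Function('I')(m) = Add(Add(Pow(m, 2), Pow(m, 2)), 13) = Add(Mul(2, Pow(m, 2)), 13) = Add(13, Mul(2, Pow(m, 2))))
Pow(Add(Function('I')(15), Function('t')(-28)), -1) = Pow(Add(Add(13, Mul(2, Pow(15, 2))), Pow(-28, -1)), -1) = Pow(Add(Add(13, Mul(2, 225)), Rational(-1, 28)), -1) = Pow(Add(Add(13, 450), Rational(-1, 28)), -1) = Pow(Add(463, Rational(-1, 28)), -1) = Pow(Rational(12963, 28), -1) = Rational(28, 12963)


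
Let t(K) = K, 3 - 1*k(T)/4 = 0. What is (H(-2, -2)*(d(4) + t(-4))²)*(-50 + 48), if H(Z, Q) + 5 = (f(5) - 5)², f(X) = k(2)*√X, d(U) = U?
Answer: 0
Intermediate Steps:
k(T) = 12 (k(T) = 12 - 4*0 = 12 + 0 = 12)
f(X) = 12*√X
H(Z, Q) = -5 + (-5 + 12*√5)² (H(Z, Q) = -5 + (12*√5 - 5)² = -5 + (-5 + 12*√5)²)
(H(-2, -2)*(d(4) + t(-4))²)*(-50 + 48) = ((740 - 120*√5)*(4 - 4)²)*(-50 + 48) = ((740 - 120*√5)*0²)*(-2) = ((740 - 120*√5)*0)*(-2) = 0*(-2) = 0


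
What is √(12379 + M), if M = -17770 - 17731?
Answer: I*√23122 ≈ 152.06*I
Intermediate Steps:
M = -35501
√(12379 + M) = √(12379 - 35501) = √(-23122) = I*√23122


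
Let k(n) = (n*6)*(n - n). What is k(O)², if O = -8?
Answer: 0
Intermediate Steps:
k(n) = 0 (k(n) = (6*n)*0 = 0)
k(O)² = 0² = 0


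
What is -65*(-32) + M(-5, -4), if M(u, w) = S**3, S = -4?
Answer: 2016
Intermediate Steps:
M(u, w) = -64 (M(u, w) = (-4)**3 = -64)
-65*(-32) + M(-5, -4) = -65*(-32) - 64 = 2080 - 64 = 2016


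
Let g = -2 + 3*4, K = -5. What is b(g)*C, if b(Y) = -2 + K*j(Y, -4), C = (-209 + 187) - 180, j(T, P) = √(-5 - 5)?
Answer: 404 + 1010*I*√10 ≈ 404.0 + 3193.9*I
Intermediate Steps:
j(T, P) = I*√10 (j(T, P) = √(-10) = I*√10)
C = -202 (C = -22 - 180 = -202)
g = 10 (g = -2 + 12 = 10)
b(Y) = -2 - 5*I*√10
b(g)*C = (-2 - 5*I*√10)*(-202) = 404 + 1010*I*√10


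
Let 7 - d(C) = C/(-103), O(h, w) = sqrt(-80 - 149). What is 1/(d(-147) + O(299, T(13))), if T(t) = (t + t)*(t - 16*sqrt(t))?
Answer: 59122/2758937 - 10609*I*sqrt(229)/2758937 ≈ 0.021429 - 0.05819*I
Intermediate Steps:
T(t) = 2*t*(t - 16*sqrt(t)) (T(t) = (2*t)*(t - 16*sqrt(t)) = 2*t*(t - 16*sqrt(t)))
O(h, w) = I*sqrt(229) (O(h, w) = sqrt(-229) = I*sqrt(229))
d(C) = 7 + C/103 (d(C) = 7 - C/(-103) = 7 - C*(-1)/103 = 7 - (-1)*C/103 = 7 + C/103)
1/(d(-147) + O(299, T(13))) = 1/((7 + (1/103)*(-147)) + I*sqrt(229)) = 1/((7 - 147/103) + I*sqrt(229)) = 1/(574/103 + I*sqrt(229))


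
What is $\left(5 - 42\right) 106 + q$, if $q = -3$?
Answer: $-3925$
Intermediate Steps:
$\left(5 - 42\right) 106 + q = \left(5 - 42\right) 106 - 3 = \left(-37\right) 106 - 3 = -3922 - 3 = -3925$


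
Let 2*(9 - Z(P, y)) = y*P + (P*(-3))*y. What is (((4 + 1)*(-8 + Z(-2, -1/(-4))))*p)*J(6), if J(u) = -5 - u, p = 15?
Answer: -825/2 ≈ -412.50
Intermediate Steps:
Z(P, y) = 9 + P*y (Z(P, y) = 9 - (y*P + (P*(-3))*y)/2 = 9 - (P*y + (-3*P)*y)/2 = 9 - (P*y - 3*P*y)/2 = 9 - (-1)*P*y = 9 + P*y)
(((4 + 1)*(-8 + Z(-2, -1/(-4))))*p)*J(6) = (((4 + 1)*(-8 + (9 - (-2)/(-4))))*15)*(-5 - 1*6) = ((5*(-8 + (9 - (-2)*(-1)/4)))*15)*(-5 - 6) = ((5*(-8 + (9 - 2*1/4)))*15)*(-11) = ((5*(-8 + (9 - 1/2)))*15)*(-11) = ((5*(-8 + 17/2))*15)*(-11) = ((5*(1/2))*15)*(-11) = ((5/2)*15)*(-11) = (75/2)*(-11) = -825/2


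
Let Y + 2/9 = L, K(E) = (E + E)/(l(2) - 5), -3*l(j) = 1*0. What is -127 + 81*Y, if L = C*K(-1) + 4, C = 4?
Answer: 1543/5 ≈ 308.60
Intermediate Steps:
l(j) = 0 (l(j) = -0/3 = -⅓*0 = 0)
K(E) = -2*E/5 (K(E) = (E + E)/(0 - 5) = (2*E)/(-5) = (2*E)*(-⅕) = -2*E/5)
L = 28/5 (L = 4*(-⅖*(-1)) + 4 = 4*(⅖) + 4 = 8/5 + 4 = 28/5 ≈ 5.6000)
Y = 242/45 (Y = -2/9 + 28/5 = 242/45 ≈ 5.3778)
-127 + 81*Y = -127 + 81*(242/45) = -127 + 2178/5 = 1543/5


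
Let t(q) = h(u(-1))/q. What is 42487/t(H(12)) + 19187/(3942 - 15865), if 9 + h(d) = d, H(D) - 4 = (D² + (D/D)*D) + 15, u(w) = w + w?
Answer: -88650398732/131153 ≈ -6.7593e+5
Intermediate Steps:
u(w) = 2*w
H(D) = 19 + D + D² (H(D) = 4 + ((D² + (D/D)*D) + 15) = 4 + ((D² + 1*D) + 15) = 4 + ((D² + D) + 15) = 4 + ((D + D²) + 15) = 4 + (15 + D + D²) = 19 + D + D²)
h(d) = -9 + d
t(q) = -11/q (t(q) = (-9 + 2*(-1))/q = (-9 - 2)/q = -11/q)
42487/t(H(12)) + 19187/(3942 - 15865) = 42487/((-11/(19 + 12 + 12²))) + 19187/(3942 - 15865) = 42487/((-11/(19 + 12 + 144))) + 19187/(-11923) = 42487/((-11/175)) + 19187*(-1/11923) = 42487/((-11*1/175)) - 19187/11923 = 42487/(-11/175) - 19187/11923 = 42487*(-175/11) - 19187/11923 = -7435225/11 - 19187/11923 = -88650398732/131153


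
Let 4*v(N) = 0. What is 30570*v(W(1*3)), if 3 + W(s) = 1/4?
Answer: 0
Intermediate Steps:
W(s) = -11/4 (W(s) = -3 + 1/4 = -11/4)
v(N) = 0 (v(N) = (1/4)*0 = 0)
30570*v(W(1*3)) = 30570*0 = 0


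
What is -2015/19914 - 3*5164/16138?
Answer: -170512879/160686066 ≈ -1.0612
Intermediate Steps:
-2015/19914 - 3*5164/16138 = -2015*1/19914 - 15492*1/16138 = -2015/19914 - 7746/8069 = -170512879/160686066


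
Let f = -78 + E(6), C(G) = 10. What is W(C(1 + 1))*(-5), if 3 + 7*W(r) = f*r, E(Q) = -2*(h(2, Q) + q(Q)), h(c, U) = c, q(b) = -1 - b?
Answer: 3415/7 ≈ 487.86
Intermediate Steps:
E(Q) = -2 + 2*Q (E(Q) = -2*(2 + (-1 - Q)) = -2*(1 - Q) = -2 + 2*Q)
f = -68 (f = -78 + (-2 + 2*6) = -78 + (-2 + 12) = -78 + 10 = -68)
W(r) = -3/7 - 68*r/7 (W(r) = -3/7 + (-68*r)/7 = -3/7 - 68*r/7)
W(C(1 + 1))*(-5) = (-3/7 - 68/7*10)*(-5) = (-3/7 - 680/7)*(-5) = -683/7*(-5) = 3415/7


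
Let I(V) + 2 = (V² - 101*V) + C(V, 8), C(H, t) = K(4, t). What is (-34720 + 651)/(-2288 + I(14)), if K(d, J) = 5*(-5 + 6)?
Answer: 1099/113 ≈ 9.7257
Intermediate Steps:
K(d, J) = 5 (K(d, J) = 5*1 = 5)
C(H, t) = 5
I(V) = 3 + V² - 101*V (I(V) = -2 + ((V² - 101*V) + 5) = -2 + (5 + V² - 101*V) = 3 + V² - 101*V)
(-34720 + 651)/(-2288 + I(14)) = (-34720 + 651)/(-2288 + (3 + 14² - 101*14)) = -34069/(-2288 + (3 + 196 - 1414)) = -34069/(-2288 - 1215) = -34069/(-3503) = -34069*(-1/3503) = 1099/113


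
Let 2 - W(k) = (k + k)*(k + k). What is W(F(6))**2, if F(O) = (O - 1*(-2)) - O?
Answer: 196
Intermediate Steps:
F(O) = 2 (F(O) = (O + 2) - O = (2 + O) - O = 2)
W(k) = 2 - 4*k**2 (W(k) = 2 - (k + k)*(k + k) = 2 - 2*k*2*k = 2 - 4*k**2)
W(F(6))**2 = (2 - 4*2**2)**2 = (2 - 4*4)**2 = (2 - 16)**2 = (-14)**2 = 196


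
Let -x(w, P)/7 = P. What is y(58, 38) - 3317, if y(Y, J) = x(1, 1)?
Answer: -3324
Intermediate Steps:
x(w, P) = -7*P
y(Y, J) = -7 (y(Y, J) = -7*1 = -7)
y(58, 38) - 3317 = -7 - 3317 = -3324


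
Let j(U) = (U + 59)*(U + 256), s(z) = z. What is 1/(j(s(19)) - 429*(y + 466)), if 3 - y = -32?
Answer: -1/193479 ≈ -5.1685e-6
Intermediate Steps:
y = 35 (y = 3 - 1*(-32) = 3 + 32 = 35)
j(U) = (59 + U)*(256 + U)
1/(j(s(19)) - 429*(y + 466)) = 1/((15104 + 19² + 315*19) - 429*(35 + 466)) = 1/((15104 + 361 + 5985) - 429*501) = 1/(21450 - 214929) = 1/(-193479) = -1/193479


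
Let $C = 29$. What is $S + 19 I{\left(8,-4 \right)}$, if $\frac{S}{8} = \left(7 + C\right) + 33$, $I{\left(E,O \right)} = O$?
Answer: $476$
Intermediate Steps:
$S = 552$ ($S = 8 \left(\left(7 + 29\right) + 33\right) = 8 \left(36 + 33\right) = 8 \cdot 69 = 552$)
$S + 19 I{\left(8,-4 \right)} = 552 + 19 \left(-4\right) = 552 - 76 = 476$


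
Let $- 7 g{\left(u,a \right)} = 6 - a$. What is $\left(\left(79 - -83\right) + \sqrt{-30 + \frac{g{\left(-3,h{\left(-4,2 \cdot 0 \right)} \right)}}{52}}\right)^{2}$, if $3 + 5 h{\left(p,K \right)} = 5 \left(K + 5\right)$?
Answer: $\frac{11927368}{455} + \frac{648 i \sqrt{1552915}}{455} \approx 26214.0 + 1774.8 i$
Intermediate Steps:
$h{\left(p,K \right)} = \frac{22}{5} + K$ ($h{\left(p,K \right)} = - \frac{3}{5} + \frac{5 \left(K + 5\right)}{5} = - \frac{3}{5} + \frac{5 \left(5 + K\right)}{5} = - \frac{3}{5} + \frac{25 + 5 K}{5} = - \frac{3}{5} + \left(5 + K\right) = \frac{22}{5} + K$)
$g{\left(u,a \right)} = - \frac{6}{7} + \frac{a}{7}$ ($g{\left(u,a \right)} = - \frac{6 - a}{7} = - \frac{6}{7} + \frac{a}{7}$)
$\left(\left(79 - -83\right) + \sqrt{-30 + \frac{g{\left(-3,h{\left(-4,2 \cdot 0 \right)} \right)}}{52}}\right)^{2} = \left(\left(79 - -83\right) + \sqrt{-30 + \frac{- \frac{6}{7} + \frac{\frac{22}{5} + 2 \cdot 0}{7}}{52}}\right)^{2} = \left(\left(79 + 83\right) + \sqrt{-30 + \left(- \frac{6}{7} + \frac{\frac{22}{5} + 0}{7}\right) \frac{1}{52}}\right)^{2} = \left(162 + \sqrt{-30 + \left(- \frac{6}{7} + \frac{1}{7} \cdot \frac{22}{5}\right) \frac{1}{52}}\right)^{2} = \left(162 + \sqrt{-30 + \left(- \frac{6}{7} + \frac{22}{35}\right) \frac{1}{52}}\right)^{2} = \left(162 + \sqrt{-30 - \frac{2}{455}}\right)^{2} = \left(162 + \sqrt{- \frac{13652}{455}}\right)^{2} = \left(162 + \frac{2 i \sqrt{1552915}}{455}\right)^{2}$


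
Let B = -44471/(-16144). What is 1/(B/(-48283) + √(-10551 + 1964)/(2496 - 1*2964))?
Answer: -474519445580286288/326086115472033392377 + 17772014600100700992*I*√8587/326086115472033392377 ≈ -0.0014552 + 5.0504*I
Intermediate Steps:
B = 44471/16144 (B = -44471*(-1/16144) = 44471/16144 ≈ 2.7546)
1/(B/(-48283) + √(-10551 + 1964)/(2496 - 1*2964)) = 1/((44471/16144)/(-48283) + √(-10551 + 1964)/(2496 - 1*2964)) = 1/((44471/16144)*(-1/48283) + √(-8587)/(2496 - 2964)) = 1/(-44471/779480752 + (I*√8587)/(-468)) = 1/(-44471/779480752 + (I*√8587)*(-1/468)) = 1/(-44471/779480752 - I*√8587/468)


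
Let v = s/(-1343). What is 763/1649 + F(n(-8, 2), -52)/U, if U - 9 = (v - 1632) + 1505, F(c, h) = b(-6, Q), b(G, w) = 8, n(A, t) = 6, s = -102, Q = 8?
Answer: 89205/225913 ≈ 0.39486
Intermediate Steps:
v = 6/79 (v = -102/(-1343) = -102*(-1/1343) = 6/79 ≈ 0.075949)
F(c, h) = 8
U = -9316/79 (U = 9 + ((6/79 - 1632) + 1505) = 9 + (-128922/79 + 1505) = 9 - 10027/79 = -9316/79 ≈ -117.92)
763/1649 + F(n(-8, 2), -52)/U = 763/1649 + 8/(-9316/79) = 763*(1/1649) + 8*(-79/9316) = 763/1649 - 158/2329 = 89205/225913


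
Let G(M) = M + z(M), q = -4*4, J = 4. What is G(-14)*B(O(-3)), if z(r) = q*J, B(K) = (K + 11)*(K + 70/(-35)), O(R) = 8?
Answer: -8892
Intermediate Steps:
q = -16
B(K) = (-2 + K)*(11 + K) (B(K) = (11 + K)*(K + 70*(-1/35)) = (11 + K)*(K - 2) = (11 + K)*(-2 + K) = (-2 + K)*(11 + K))
z(r) = -64 (z(r) = -16*4 = -64)
G(M) = -64 + M (G(M) = M - 64 = -64 + M)
G(-14)*B(O(-3)) = (-64 - 14)*(-22 + 8² + 9*8) = -78*(-22 + 64 + 72) = -78*114 = -8892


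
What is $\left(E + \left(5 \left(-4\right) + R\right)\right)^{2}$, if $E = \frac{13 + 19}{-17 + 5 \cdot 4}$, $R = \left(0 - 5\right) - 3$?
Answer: $\frac{2704}{9} \approx 300.44$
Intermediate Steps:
$R = -8$ ($R = -5 - 3 = -8$)
$E = \frac{32}{3}$ ($E = \frac{32}{-17 + 20} = \frac{32}{3} \approx 10.667$)
$\left(E + \left(5 \left(-4\right) + R\right)\right)^{2} = \left(\frac{32}{3} + \left(5 \left(-4\right) - 8\right)\right)^{2} = \left(\frac{32}{3} - 28\right)^{2} = \left(- \frac{52}{3}\right)^{2} = \frac{2704}{9}$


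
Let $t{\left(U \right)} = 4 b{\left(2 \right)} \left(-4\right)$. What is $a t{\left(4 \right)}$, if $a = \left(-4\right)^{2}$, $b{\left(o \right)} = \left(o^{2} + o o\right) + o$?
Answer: $-2560$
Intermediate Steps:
$b{\left(o \right)} = o + 2 o^{2}$ ($b{\left(o \right)} = \left(o^{2} + o^{2}\right) + o = 2 o^{2} + o = o + 2 o^{2}$)
$t{\left(U \right)} = -160$ ($t{\left(U \right)} = 4 \cdot 2 \left(1 + 2 \cdot 2\right) \left(-4\right) = 4 \cdot 2 \left(1 + 4\right) \left(-4\right) = 4 \cdot 2 \cdot 5 \left(-4\right) = 4 \cdot 10 \left(-4\right) = 40 \left(-4\right) = -160$)
$a = 16$
$a t{\left(4 \right)} = 16 \left(-160\right) = -2560$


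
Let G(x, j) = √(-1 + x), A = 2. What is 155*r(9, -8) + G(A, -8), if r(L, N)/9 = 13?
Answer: 18136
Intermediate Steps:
r(L, N) = 117 (r(L, N) = 9*13 = 117)
155*r(9, -8) + G(A, -8) = 155*117 + √(-1 + 2) = 18135 + √1 = 18135 + 1 = 18136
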